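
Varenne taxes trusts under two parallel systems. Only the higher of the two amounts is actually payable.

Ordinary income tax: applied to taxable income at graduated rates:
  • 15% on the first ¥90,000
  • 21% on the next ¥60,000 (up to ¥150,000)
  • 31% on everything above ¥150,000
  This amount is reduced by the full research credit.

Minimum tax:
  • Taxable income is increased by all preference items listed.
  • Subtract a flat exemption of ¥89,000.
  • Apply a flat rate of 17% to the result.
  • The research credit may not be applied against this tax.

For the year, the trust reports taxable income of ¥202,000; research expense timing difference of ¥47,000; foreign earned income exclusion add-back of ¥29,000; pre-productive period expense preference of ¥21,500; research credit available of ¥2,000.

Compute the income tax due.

¥40,220

Minimum tax:
  Adjusted income: ¥202,000 + ¥47,000 + ¥29,000 + ¥21,500 = ¥299,500
  Less exemption ¥89,000 → base ¥210,500
  ¥210,500 × 17% = ¥35,785

Ordinary income tax:
  ¥90,000 × 15% = ¥13,500
  ¥60,000 × 21% = ¥12,600
  ¥52,000 × 31% = ¥16,120
  → ¥42,220
  Less research credit ¥2,000 → ¥40,220

¥40,220 > ¥35,785, so the ordinary income tax governs.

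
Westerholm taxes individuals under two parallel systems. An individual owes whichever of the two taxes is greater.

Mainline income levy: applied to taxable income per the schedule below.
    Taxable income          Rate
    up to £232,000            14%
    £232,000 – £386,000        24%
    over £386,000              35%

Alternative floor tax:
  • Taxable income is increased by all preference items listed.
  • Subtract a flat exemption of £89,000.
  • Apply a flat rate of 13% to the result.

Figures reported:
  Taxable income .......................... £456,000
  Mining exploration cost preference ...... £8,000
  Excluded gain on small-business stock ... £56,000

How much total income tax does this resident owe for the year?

£93,940

Mainline income levy:
  £232,000 × 14% = £32,480
  £154,000 × 24% = £36,960
  £70,000 × 35% = £24,500
  → £93,940

Alternative floor tax:
  Adjusted income: £456,000 + £8,000 + £56,000 = £520,000
  Less exemption £89,000 → base £431,000
  £431,000 × 13% = £56,030

£93,940 > £56,030, so the mainline income levy governs.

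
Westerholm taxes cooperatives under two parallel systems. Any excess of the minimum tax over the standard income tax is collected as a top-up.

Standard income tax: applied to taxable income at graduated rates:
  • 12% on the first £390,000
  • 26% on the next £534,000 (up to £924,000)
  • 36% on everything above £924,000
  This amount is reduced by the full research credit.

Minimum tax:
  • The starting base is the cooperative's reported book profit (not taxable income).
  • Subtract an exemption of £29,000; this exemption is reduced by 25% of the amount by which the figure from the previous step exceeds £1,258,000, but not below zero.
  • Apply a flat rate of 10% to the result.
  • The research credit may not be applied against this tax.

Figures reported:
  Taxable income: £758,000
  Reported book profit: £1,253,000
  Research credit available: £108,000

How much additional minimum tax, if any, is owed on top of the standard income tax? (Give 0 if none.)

Standard income tax:
  £390,000 × 12% = £46,800
  £368,000 × 26% = £95,680
  → £142,480
  Less research credit £108,000 → £34,480

Minimum tax:
  Base (reported book profit): £1,253,000
  Exemption: £1,253,000 ≤ £1,258,000, so full £29,000 applies
  Base: £1,253,000 − £29,000 = £1,224,000
  £1,224,000 × 10% = £122,400

Excess of minimum tax over standard income tax: £122,400 − £34,480 = £87,920.

£87,920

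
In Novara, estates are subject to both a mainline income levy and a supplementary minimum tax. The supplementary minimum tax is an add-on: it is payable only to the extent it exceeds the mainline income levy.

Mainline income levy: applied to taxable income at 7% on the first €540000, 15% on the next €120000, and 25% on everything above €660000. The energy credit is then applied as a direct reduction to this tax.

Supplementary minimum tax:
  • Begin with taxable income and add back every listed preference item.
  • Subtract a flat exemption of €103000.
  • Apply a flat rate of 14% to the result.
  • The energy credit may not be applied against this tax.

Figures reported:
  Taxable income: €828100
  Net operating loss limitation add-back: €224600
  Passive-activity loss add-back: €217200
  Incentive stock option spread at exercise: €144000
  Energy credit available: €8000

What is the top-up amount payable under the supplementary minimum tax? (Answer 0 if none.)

€93701

Mainline income levy:
  €540000 × 7% = €37800
  €120000 × 15% = €18000
  €168100 × 25% = €42025
  → €97825
  Less energy credit €8000 → €89825

Supplementary minimum tax:
  Adjusted income: €828100 + €224600 + €217200 + €144000 = €1413900
  Less exemption €103000 → base €1310900
  €1310900 × 14% = €183526

Excess of supplementary minimum tax over mainline income levy: €183526 − €89825 = €93701.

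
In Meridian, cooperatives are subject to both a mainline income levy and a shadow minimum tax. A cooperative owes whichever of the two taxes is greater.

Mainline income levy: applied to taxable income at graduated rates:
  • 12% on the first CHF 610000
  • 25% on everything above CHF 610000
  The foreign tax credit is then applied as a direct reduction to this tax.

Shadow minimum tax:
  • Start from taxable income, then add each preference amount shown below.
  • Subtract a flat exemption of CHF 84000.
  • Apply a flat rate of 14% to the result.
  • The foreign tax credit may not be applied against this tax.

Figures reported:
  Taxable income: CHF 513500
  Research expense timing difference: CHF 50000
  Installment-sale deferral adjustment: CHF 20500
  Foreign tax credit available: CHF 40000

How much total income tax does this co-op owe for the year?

CHF 70000

Mainline income levy:
  CHF 513500 × 12% = CHF 61620
  Less foreign tax credit CHF 40000 → CHF 21620

Shadow minimum tax:
  Adjusted income: CHF 513500 + CHF 50000 + CHF 20500 = CHF 584000
  Less exemption CHF 84000 → base CHF 500000
  CHF 500000 × 14% = CHF 70000

CHF 70000 > CHF 21620, so the shadow minimum tax is the binding amount.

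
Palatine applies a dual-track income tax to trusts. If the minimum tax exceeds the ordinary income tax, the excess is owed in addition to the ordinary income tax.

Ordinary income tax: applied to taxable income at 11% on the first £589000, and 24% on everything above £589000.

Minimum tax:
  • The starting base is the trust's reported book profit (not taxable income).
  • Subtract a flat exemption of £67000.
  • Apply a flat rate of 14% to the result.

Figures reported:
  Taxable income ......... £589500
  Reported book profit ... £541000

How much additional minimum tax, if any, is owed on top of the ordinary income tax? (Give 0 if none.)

£1450

Ordinary income tax:
  £589000 × 11% = £64790
  £500 × 24% = £120
  → £64910

Minimum tax:
  Base (reported book profit): £541000
  Less exemption £67000 → base £474000
  £474000 × 14% = £66360

Excess of minimum tax over ordinary income tax: £66360 − £64910 = £1450.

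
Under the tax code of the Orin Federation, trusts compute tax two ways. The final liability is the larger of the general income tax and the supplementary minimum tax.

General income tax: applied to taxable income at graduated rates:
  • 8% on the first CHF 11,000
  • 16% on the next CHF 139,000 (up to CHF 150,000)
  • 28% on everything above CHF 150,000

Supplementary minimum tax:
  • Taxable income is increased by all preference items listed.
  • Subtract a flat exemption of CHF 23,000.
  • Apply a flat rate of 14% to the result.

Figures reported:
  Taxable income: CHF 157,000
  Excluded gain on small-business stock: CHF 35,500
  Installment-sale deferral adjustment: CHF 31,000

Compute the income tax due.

CHF 28,070

General income tax:
  CHF 11,000 × 8% = CHF 880
  CHF 139,000 × 16% = CHF 22,240
  CHF 7,000 × 28% = CHF 1,960
  → CHF 25,080

Supplementary minimum tax:
  Adjusted income: CHF 157,000 + CHF 35,500 + CHF 31,000 = CHF 223,500
  Less exemption CHF 23,000 → base CHF 200,500
  CHF 200,500 × 14% = CHF 28,070

CHF 28,070 > CHF 25,080, so the supplementary minimum tax is the binding amount.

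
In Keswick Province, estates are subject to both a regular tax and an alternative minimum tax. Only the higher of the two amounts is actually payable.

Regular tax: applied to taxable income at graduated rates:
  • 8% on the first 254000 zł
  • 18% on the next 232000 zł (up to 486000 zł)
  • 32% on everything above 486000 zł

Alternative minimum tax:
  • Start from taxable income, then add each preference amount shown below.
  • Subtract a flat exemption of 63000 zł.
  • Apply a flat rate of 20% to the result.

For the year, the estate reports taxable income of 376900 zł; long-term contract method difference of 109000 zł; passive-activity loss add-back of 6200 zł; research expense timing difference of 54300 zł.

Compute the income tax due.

Alternative minimum tax:
  Adjusted income: 376900 zł + 109000 zł + 6200 zł + 54300 zł = 546400 zł
  Less exemption 63000 zł → base 483400 zł
  483400 zł × 20% = 96680 zł

Regular tax:
  254000 zł × 8% = 20320 zł
  122900 zł × 18% = 22122 zł
  → 42442 zł

96680 zł > 42442 zł, so the alternative minimum tax is the binding amount.

96680 zł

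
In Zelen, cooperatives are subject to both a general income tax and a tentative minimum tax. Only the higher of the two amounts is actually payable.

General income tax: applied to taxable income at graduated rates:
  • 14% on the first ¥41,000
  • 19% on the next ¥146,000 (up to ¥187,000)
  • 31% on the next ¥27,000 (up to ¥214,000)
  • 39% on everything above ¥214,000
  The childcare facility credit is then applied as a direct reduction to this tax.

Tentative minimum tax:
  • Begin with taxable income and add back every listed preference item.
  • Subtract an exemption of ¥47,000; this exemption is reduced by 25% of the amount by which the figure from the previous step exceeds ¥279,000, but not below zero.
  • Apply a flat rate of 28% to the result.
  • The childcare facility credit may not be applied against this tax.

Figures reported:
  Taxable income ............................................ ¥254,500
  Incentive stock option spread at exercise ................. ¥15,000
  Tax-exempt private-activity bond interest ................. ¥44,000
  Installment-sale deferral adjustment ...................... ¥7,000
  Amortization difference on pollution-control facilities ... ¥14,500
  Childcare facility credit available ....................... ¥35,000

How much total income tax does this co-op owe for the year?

General income tax:
  ¥41,000 × 14% = ¥5,740
  ¥146,000 × 19% = ¥27,740
  ¥27,000 × 31% = ¥8,370
  ¥40,500 × 39% = ¥15,795
  → ¥57,645
  Less childcare facility credit ¥35,000 → ¥22,645

Tentative minimum tax:
  Adjusted income: ¥254,500 + ¥15,000 + ¥44,000 + ¥7,000 + ¥14,500 = ¥335,000
  Exemption: ¥47,000 − 25% × (¥335,000 − ¥279,000) = ¥47,000 − ¥14,000 = ¥33,000
  Base: ¥335,000 − ¥33,000 = ¥302,000
  ¥302,000 × 28% = ¥84,560

¥84,560 > ¥22,645, so the tentative minimum tax is the binding amount.

¥84,560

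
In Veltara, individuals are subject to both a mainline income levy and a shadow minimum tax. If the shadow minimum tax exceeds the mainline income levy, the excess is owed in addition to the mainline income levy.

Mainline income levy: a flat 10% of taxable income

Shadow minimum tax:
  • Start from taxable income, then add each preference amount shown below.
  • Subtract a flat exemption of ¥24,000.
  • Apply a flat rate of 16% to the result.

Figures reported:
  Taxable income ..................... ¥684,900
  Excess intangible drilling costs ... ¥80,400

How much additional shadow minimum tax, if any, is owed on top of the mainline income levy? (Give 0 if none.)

Mainline income levy:
  ¥684,900 × 10% = ¥68,490

Shadow minimum tax:
  Adjusted income: ¥684,900 + ¥80,400 = ¥765,300
  Less exemption ¥24,000 → base ¥741,300
  ¥741,300 × 16% = ¥118,608

Excess of shadow minimum tax over mainline income levy: ¥118,608 − ¥68,490 = ¥50,118.

¥50,118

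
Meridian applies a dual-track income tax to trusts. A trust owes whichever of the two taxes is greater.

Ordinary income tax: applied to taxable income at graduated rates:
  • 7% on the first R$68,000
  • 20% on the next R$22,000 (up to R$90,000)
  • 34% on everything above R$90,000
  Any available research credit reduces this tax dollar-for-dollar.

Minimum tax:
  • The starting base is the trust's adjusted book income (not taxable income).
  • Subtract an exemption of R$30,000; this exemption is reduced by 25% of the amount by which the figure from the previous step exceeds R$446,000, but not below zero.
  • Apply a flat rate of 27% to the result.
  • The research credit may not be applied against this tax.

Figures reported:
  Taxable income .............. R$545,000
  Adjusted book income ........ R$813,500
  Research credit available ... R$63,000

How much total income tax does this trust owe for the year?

R$219,645

Minimum tax:
  Base (adjusted book income): R$813,500
  Exemption: 25% × (R$813,500 − R$446,000) = R$91,875 ≥ R$30,000, so the exemption is fully phased out
  Base: R$813,500 − R$0 = R$813,500
  R$813,500 × 27% = R$219,645

Ordinary income tax:
  R$68,000 × 7% = R$4,760
  R$22,000 × 20% = R$4,400
  R$455,000 × 34% = R$154,700
  → R$163,860
  Less research credit R$63,000 → R$100,860

R$219,645 > R$100,860, so the minimum tax is the binding amount.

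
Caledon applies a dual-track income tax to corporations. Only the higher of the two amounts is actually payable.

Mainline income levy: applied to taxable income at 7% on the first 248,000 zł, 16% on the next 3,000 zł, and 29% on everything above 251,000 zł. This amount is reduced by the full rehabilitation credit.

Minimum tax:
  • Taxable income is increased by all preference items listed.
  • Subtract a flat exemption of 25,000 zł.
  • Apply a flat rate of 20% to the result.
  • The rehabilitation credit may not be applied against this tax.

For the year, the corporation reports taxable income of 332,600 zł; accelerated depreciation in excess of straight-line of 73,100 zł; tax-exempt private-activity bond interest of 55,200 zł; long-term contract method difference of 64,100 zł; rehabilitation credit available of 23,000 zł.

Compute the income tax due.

100,000 zł

Mainline income levy:
  248,000 zł × 7% = 17,360 zł
  3,000 zł × 16% = 480 zł
  81,600 zł × 29% = 23,664 zł
  → 41,504 zł
  Less rehabilitation credit 23,000 zł → 18,504 zł

Minimum tax:
  Adjusted income: 332,600 zł + 73,100 zł + 55,200 zł + 64,100 zł = 525,000 zł
  Less exemption 25,000 zł → base 500,000 zł
  500,000 zł × 20% = 100,000 zł

100,000 zł > 18,504 zł, so the minimum tax is the binding amount.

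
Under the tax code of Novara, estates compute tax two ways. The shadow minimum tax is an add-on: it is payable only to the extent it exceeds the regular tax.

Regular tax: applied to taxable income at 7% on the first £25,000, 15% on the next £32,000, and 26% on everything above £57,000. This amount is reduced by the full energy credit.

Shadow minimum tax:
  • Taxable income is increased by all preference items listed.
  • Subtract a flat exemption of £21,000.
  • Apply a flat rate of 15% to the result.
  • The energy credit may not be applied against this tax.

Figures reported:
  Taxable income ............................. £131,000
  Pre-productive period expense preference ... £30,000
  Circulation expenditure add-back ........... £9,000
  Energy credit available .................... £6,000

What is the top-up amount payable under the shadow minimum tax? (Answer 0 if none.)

£2,560

Shadow minimum tax:
  Adjusted income: £131,000 + £30,000 + £9,000 = £170,000
  Less exemption £21,000 → base £149,000
  £149,000 × 15% = £22,350

Regular tax:
  £25,000 × 7% = £1,750
  £32,000 × 15% = £4,800
  £74,000 × 26% = £19,240
  → £25,790
  Less energy credit £6,000 → £19,790

Excess of shadow minimum tax over regular tax: £22,350 − £19,790 = £2,560.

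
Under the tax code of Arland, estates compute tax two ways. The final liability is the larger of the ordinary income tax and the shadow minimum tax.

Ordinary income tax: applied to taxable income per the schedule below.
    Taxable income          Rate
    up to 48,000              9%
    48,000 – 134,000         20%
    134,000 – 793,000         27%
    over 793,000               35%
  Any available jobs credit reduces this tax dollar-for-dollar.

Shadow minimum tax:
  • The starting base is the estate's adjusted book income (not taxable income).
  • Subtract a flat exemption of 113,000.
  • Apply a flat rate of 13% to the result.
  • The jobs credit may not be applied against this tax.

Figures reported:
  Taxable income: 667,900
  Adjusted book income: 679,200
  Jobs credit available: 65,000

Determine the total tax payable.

Ordinary income tax:
  48,000 × 9% = 4,320
  86,000 × 20% = 17,200
  533,900 × 27% = 144,153
  → 165,673
  Less jobs credit 65,000 → 100,673

Shadow minimum tax:
  Base (adjusted book income): 679,200
  Less exemption 113,000 → base 566,200
  566,200 × 13% = 73,606

100,673 > 73,606, so the ordinary income tax governs.

100,673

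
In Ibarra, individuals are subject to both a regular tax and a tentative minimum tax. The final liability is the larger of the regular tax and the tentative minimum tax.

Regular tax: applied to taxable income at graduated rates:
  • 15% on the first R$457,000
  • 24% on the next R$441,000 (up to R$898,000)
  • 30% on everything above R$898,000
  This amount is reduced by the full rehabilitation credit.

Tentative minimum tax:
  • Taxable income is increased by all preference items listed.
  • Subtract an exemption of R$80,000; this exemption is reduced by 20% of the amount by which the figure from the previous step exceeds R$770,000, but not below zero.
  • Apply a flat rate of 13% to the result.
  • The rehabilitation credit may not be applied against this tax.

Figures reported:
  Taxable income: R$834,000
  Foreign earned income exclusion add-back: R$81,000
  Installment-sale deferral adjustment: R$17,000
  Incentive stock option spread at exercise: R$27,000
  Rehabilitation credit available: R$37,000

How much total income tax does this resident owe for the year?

R$122,030

Regular tax:
  R$457,000 × 15% = R$68,550
  R$377,000 × 24% = R$90,480
  → R$159,030
  Less rehabilitation credit R$37,000 → R$122,030

Tentative minimum tax:
  Adjusted income: R$834,000 + R$81,000 + R$17,000 + R$27,000 = R$959,000
  Exemption: R$80,000 − 20% × (R$959,000 − R$770,000) = R$80,000 − R$37,800 = R$42,200
  Base: R$959,000 − R$42,200 = R$916,800
  R$916,800 × 13% = R$119,184

R$122,030 > R$119,184, so the regular tax governs.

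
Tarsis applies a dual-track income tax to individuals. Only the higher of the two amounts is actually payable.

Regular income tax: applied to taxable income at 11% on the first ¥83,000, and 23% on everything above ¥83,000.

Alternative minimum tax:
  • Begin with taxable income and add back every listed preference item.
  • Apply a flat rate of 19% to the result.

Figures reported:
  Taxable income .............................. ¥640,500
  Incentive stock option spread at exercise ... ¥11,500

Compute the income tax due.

Alternative minimum tax:
  Adjusted income: ¥640,500 + ¥11,500 = ¥652,000
  ¥652,000 × 19% = ¥123,880

Regular income tax:
  ¥83,000 × 11% = ¥9,130
  ¥557,500 × 23% = ¥128,225
  → ¥137,355

¥137,355 > ¥123,880, so the regular income tax governs.

¥137,355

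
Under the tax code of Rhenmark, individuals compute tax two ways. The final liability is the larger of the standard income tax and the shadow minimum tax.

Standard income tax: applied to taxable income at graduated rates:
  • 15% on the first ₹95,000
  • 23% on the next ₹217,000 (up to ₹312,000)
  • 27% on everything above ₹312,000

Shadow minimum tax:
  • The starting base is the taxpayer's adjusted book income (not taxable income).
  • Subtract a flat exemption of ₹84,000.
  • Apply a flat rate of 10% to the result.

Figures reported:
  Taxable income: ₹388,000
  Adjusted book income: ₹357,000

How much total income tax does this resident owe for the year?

Shadow minimum tax:
  Base (adjusted book income): ₹357,000
  Less exemption ₹84,000 → base ₹273,000
  ₹273,000 × 10% = ₹27,300

Standard income tax:
  ₹95,000 × 15% = ₹14,250
  ₹217,000 × 23% = ₹49,910
  ₹76,000 × 27% = ₹20,520
  → ₹84,680

₹84,680 > ₹27,300, so the standard income tax governs.

₹84,680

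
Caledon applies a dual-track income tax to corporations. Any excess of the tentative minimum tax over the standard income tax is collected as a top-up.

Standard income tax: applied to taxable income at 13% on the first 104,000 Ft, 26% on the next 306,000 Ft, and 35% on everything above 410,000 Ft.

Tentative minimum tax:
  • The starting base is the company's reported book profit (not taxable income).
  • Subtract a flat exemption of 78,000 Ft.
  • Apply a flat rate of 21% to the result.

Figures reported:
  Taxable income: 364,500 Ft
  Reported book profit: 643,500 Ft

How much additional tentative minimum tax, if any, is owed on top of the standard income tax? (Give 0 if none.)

37,505 Ft

Standard income tax:
  104,000 Ft × 13% = 13,520 Ft
  260,500 Ft × 26% = 67,730 Ft
  → 81,250 Ft

Tentative minimum tax:
  Base (reported book profit): 643,500 Ft
  Less exemption 78,000 Ft → base 565,500 Ft
  565,500 Ft × 21% = 118,755 Ft

Excess of tentative minimum tax over standard income tax: 118,755 Ft − 81,250 Ft = 37,505 Ft.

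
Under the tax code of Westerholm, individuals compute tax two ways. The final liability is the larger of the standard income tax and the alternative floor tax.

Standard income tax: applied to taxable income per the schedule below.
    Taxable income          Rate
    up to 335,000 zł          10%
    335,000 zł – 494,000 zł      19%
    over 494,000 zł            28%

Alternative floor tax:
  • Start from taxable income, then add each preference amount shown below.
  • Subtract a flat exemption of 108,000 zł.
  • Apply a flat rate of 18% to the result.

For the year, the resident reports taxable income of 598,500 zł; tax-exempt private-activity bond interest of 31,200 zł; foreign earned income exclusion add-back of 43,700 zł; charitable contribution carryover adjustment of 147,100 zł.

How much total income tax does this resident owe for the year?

128,250 zł

Alternative floor tax:
  Adjusted income: 598,500 zł + 31,200 zł + 43,700 zł + 147,100 zł = 820,500 zł
  Less exemption 108,000 zł → base 712,500 zł
  712,500 zł × 18% = 128,250 zł

Standard income tax:
  335,000 zł × 10% = 33,500 zł
  159,000 zł × 19% = 30,210 zł
  104,500 zł × 28% = 29,260 zł
  → 92,970 zł

128,250 zł > 92,970 zł, so the alternative floor tax is the binding amount.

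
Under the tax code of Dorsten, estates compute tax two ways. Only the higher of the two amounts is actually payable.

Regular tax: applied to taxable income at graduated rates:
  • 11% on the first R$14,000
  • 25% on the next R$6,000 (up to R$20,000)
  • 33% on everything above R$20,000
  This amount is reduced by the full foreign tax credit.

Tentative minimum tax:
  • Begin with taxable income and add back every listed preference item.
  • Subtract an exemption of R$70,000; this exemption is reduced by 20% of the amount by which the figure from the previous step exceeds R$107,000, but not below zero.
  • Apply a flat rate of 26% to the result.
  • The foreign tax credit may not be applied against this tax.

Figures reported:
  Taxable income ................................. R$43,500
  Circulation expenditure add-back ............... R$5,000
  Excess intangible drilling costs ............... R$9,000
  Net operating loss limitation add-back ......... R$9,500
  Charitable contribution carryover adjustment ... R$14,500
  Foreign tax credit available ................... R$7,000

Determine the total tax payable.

R$3,795

Tentative minimum tax:
  Adjusted income: R$43,500 + R$5,000 + R$9,000 + R$9,500 + R$14,500 = R$81,500
  Exemption: R$81,500 ≤ R$107,000, so full R$70,000 applies
  Base: R$81,500 − R$70,000 = R$11,500
  R$11,500 × 26% = R$2,990

Regular tax:
  R$14,000 × 11% = R$1,540
  R$6,000 × 25% = R$1,500
  R$23,500 × 33% = R$7,755
  → R$10,795
  Less foreign tax credit R$7,000 → R$3,795

R$3,795 > R$2,990, so the regular tax governs.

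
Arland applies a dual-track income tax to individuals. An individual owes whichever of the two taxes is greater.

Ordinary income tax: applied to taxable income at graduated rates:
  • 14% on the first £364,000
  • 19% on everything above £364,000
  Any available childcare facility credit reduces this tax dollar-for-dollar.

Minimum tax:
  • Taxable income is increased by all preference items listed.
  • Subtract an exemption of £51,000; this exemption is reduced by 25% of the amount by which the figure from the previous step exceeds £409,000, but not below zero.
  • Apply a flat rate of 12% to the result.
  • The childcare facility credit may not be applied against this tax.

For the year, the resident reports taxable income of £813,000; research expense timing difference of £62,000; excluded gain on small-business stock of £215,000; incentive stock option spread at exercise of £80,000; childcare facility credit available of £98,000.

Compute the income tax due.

£140,400

Ordinary income tax:
  £364,000 × 14% = £50,960
  £449,000 × 19% = £85,310
  → £136,270
  Less childcare facility credit £98,000 → £38,270

Minimum tax:
  Adjusted income: £813,000 + £62,000 + £215,000 + £80,000 = £1,170,000
  Exemption: 25% × (£1,170,000 − £409,000) = £190,250 ≥ £51,000, so the exemption is fully phased out
  Base: £1,170,000 − £0 = £1,170,000
  £1,170,000 × 12% = £140,400

£140,400 > £38,270, so the minimum tax is the binding amount.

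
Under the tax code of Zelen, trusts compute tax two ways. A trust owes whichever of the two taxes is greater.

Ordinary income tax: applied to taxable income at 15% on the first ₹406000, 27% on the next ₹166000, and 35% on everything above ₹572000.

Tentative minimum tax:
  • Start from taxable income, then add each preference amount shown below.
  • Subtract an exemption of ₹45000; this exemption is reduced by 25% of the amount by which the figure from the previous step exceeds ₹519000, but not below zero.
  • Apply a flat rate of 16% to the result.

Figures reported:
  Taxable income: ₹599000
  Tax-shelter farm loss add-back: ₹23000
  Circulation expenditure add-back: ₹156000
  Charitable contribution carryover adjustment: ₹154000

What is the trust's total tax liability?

Tentative minimum tax:
  Adjusted income: ₹599000 + ₹23000 + ₹156000 + ₹154000 = ₹932000
  Exemption: 25% × (₹932000 − ₹519000) = ₹103250 ≥ ₹45000, so the exemption is fully phased out
  Base: ₹932000 − ₹0 = ₹932000
  ₹932000 × 16% = ₹149120

Ordinary income tax:
  ₹406000 × 15% = ₹60900
  ₹166000 × 27% = ₹44820
  ₹27000 × 35% = ₹9450
  → ₹115170

₹149120 > ₹115170, so the tentative minimum tax is the binding amount.

₹149120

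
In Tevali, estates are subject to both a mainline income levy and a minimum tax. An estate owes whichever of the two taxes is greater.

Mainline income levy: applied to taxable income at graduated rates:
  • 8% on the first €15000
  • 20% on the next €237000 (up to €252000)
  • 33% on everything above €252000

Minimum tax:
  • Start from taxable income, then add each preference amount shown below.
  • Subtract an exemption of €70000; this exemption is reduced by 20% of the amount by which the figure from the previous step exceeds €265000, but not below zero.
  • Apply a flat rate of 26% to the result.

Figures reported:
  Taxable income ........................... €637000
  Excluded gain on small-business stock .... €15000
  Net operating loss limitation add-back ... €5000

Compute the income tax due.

Mainline income levy:
  €15000 × 8% = €1200
  €237000 × 20% = €47400
  €385000 × 33% = €127050
  → €175650

Minimum tax:
  Adjusted income: €637000 + €15000 + €5000 = €657000
  Exemption: 20% × (€657000 − €265000) = €78400 ≥ €70000, so the exemption is fully phased out
  Base: €657000 − €0 = €657000
  €657000 × 26% = €170820

€175650 > €170820, so the mainline income levy governs.

€175650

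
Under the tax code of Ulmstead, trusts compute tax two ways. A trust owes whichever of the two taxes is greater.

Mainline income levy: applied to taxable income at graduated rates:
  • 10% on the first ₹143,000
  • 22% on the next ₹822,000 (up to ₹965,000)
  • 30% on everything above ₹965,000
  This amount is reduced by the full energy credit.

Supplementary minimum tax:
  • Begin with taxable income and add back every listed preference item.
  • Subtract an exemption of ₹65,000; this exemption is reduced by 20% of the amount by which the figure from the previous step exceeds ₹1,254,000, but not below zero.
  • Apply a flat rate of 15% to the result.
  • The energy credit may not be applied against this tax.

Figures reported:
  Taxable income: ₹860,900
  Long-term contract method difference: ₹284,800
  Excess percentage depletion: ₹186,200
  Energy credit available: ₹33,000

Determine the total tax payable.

₹192,372

Supplementary minimum tax:
  Adjusted income: ₹860,900 + ₹284,800 + ₹186,200 = ₹1,331,900
  Exemption: ₹65,000 − 20% × (₹1,331,900 − ₹1,254,000) = ₹65,000 − ₹15,580 = ₹49,420
  Base: ₹1,331,900 − ₹49,420 = ₹1,282,480
  ₹1,282,480 × 15% = ₹192,372

Mainline income levy:
  ₹143,000 × 10% = ₹14,300
  ₹717,900 × 22% = ₹157,938
  → ₹172,238
  Less energy credit ₹33,000 → ₹139,238

₹192,372 > ₹139,238, so the supplementary minimum tax is the binding amount.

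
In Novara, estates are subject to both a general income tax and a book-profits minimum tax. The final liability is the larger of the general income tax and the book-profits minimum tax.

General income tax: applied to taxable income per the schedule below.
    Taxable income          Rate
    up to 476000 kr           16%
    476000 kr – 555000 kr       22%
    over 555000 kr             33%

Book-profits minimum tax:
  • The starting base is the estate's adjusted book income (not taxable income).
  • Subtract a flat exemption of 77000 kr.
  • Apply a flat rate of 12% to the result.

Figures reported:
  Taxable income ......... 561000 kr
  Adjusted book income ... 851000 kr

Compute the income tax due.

95520 kr

General income tax:
  476000 kr × 16% = 76160 kr
  79000 kr × 22% = 17380 kr
  6000 kr × 33% = 1980 kr
  → 95520 kr

Book-profits minimum tax:
  Base (adjusted book income): 851000 kr
  Less exemption 77000 kr → base 774000 kr
  774000 kr × 12% = 92880 kr

95520 kr > 92880 kr, so the general income tax governs.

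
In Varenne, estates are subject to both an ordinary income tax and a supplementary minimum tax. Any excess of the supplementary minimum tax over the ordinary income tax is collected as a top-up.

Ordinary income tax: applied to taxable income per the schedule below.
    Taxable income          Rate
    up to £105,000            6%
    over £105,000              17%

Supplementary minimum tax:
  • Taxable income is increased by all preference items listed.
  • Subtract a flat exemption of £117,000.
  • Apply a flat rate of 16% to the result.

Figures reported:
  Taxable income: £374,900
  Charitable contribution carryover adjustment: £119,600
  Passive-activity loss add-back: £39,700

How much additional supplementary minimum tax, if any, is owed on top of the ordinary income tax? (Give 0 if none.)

Supplementary minimum tax:
  Adjusted income: £374,900 + £119,600 + £39,700 = £534,200
  Less exemption £117,000 → base £417,200
  £417,200 × 16% = £66,752

Ordinary income tax:
  £105,000 × 6% = £6,300
  £269,900 × 17% = £45,883
  → £52,183

Excess of supplementary minimum tax over ordinary income tax: £66,752 − £52,183 = £14,569.

£14,569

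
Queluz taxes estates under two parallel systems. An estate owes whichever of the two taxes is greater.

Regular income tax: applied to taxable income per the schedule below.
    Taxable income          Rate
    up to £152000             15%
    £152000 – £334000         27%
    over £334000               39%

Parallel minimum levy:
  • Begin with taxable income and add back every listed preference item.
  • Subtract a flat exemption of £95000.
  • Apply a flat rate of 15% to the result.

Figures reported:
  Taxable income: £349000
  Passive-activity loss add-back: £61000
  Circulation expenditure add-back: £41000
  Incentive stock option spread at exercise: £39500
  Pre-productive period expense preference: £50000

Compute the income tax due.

£77790

Regular income tax:
  £152000 × 15% = £22800
  £182000 × 27% = £49140
  £15000 × 39% = £5850
  → £77790

Parallel minimum levy:
  Adjusted income: £349000 + £61000 + £41000 + £39500 + £50000 = £540500
  Less exemption £95000 → base £445500
  £445500 × 15% = £66825

£77790 > £66825, so the regular income tax governs.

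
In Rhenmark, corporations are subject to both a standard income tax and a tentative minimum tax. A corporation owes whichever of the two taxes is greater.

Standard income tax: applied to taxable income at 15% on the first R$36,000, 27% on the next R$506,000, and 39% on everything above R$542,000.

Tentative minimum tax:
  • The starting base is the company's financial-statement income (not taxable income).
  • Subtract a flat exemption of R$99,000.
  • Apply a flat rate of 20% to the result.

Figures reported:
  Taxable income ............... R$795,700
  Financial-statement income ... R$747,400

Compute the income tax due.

R$240,963

Standard income tax:
  R$36,000 × 15% = R$5,400
  R$506,000 × 27% = R$136,620
  R$253,700 × 39% = R$98,943
  → R$240,963

Tentative minimum tax:
  Base (financial-statement income): R$747,400
  Less exemption R$99,000 → base R$648,400
  R$648,400 × 20% = R$129,680

R$240,963 > R$129,680, so the standard income tax governs.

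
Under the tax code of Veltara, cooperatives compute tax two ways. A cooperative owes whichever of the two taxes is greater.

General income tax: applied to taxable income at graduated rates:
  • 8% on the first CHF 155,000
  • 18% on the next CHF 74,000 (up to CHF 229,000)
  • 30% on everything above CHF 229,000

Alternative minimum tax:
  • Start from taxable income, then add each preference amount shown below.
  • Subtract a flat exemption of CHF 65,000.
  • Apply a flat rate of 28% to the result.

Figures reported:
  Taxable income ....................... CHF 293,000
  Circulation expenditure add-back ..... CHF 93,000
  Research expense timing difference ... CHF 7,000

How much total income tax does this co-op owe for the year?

CHF 91,840

General income tax:
  CHF 155,000 × 8% = CHF 12,400
  CHF 74,000 × 18% = CHF 13,320
  CHF 64,000 × 30% = CHF 19,200
  → CHF 44,920

Alternative minimum tax:
  Adjusted income: CHF 293,000 + CHF 93,000 + CHF 7,000 = CHF 393,000
  Less exemption CHF 65,000 → base CHF 328,000
  CHF 328,000 × 28% = CHF 91,840

CHF 91,840 > CHF 44,920, so the alternative minimum tax is the binding amount.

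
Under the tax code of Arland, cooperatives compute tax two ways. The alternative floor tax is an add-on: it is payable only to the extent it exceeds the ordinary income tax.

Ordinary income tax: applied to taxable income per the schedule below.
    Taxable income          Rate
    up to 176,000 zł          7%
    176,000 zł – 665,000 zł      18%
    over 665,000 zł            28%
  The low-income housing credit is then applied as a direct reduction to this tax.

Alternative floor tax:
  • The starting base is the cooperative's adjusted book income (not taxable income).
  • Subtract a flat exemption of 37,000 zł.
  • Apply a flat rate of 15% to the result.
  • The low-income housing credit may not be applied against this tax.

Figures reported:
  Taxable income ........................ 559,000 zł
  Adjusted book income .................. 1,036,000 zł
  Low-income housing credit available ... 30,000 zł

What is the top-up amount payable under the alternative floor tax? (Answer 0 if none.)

98,590 zł

Ordinary income tax:
  176,000 zł × 7% = 12,320 zł
  383,000 zł × 18% = 68,940 zł
  → 81,260 zł
  Less low-income housing credit 30,000 zł → 51,260 zł

Alternative floor tax:
  Base (adjusted book income): 1,036,000 zł
  Less exemption 37,000 zł → base 999,000 zł
  999,000 zł × 15% = 149,850 zł

Excess of alternative floor tax over ordinary income tax: 149,850 zł − 51,260 zł = 98,590 zł.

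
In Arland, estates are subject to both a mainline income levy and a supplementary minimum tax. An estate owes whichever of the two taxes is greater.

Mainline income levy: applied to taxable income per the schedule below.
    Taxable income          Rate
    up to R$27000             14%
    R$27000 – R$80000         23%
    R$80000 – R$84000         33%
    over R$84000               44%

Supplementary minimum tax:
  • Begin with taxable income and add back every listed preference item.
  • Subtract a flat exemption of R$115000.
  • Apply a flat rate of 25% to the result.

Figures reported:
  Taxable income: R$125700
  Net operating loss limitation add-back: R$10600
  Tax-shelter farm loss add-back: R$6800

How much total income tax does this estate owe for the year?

Mainline income levy:
  R$27000 × 14% = R$3780
  R$53000 × 23% = R$12190
  R$4000 × 33% = R$1320
  R$41700 × 44% = R$18348
  → R$35638

Supplementary minimum tax:
  Adjusted income: R$125700 + R$10600 + R$6800 = R$143100
  Less exemption R$115000 → base R$28100
  R$28100 × 25% = R$7025

R$35638 > R$7025, so the mainline income levy governs.

R$35638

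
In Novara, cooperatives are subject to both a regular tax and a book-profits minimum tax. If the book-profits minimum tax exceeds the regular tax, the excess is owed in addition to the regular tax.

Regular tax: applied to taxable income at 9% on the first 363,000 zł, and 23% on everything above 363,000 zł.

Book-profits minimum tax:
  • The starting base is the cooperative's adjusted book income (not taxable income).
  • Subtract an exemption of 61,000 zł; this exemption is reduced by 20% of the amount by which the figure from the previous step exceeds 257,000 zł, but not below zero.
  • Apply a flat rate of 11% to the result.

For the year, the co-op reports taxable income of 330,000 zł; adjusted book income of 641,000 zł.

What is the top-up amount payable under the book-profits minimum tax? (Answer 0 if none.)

40,810 zł

Book-profits minimum tax:
  Base (adjusted book income): 641,000 zł
  Exemption: 20% × (641,000 zł − 257,000 zł) = 76,800 zł ≥ 61,000 zł, so the exemption is fully phased out
  Base: 641,000 zł − 0 zł = 641,000 zł
  641,000 zł × 11% = 70,510 zł

Regular tax:
  330,000 zł × 9% = 29,700 zł

Excess of book-profits minimum tax over regular tax: 70,510 zł − 29,700 zł = 40,810 zł.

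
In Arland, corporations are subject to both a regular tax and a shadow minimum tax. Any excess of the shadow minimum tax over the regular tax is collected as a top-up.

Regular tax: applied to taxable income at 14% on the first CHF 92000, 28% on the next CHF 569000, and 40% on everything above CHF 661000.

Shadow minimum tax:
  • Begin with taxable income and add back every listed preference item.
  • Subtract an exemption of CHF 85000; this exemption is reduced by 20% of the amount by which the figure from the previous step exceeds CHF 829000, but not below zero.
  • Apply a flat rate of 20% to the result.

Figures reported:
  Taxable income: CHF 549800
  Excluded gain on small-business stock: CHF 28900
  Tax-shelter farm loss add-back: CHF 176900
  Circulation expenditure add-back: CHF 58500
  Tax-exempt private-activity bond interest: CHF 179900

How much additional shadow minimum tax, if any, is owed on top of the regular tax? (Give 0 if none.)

CHF 47336

Regular tax:
  CHF 92000 × 14% = CHF 12880
  CHF 457800 × 28% = CHF 128184
  → CHF 141064

Shadow minimum tax:
  Adjusted income: CHF 549800 + CHF 28900 + CHF 176900 + CHF 58500 + CHF 179900 = CHF 994000
  Exemption: CHF 85000 − 20% × (CHF 994000 − CHF 829000) = CHF 85000 − CHF 33000 = CHF 52000
  Base: CHF 994000 − CHF 52000 = CHF 942000
  CHF 942000 × 20% = CHF 188400

Excess of shadow minimum tax over regular tax: CHF 188400 − CHF 141064 = CHF 47336.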